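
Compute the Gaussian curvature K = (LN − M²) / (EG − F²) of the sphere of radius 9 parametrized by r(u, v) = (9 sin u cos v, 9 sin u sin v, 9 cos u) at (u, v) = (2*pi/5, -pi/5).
K = 1/81

Coefficients of the first fundamental form: E = 81, F = 0, G = 81*sin(u)^2.
Coefficients of the second fundamental form: L = -9*sin(u)/Abs(sin(u)), M = 0, N = -9*sin(u)^3/Abs(sin(u)).
Assemble K = (LN − M²)/(EG − F²) = 1/81. At (u, v) = (2*pi/5, -pi/5): K = 1/81.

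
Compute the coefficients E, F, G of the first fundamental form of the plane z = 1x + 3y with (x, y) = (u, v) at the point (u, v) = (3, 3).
E = 2;  F = 3;  G = 10

Partials: r_u = (1, 0, 1), r_v = (0, 1, 3). As functions of (u, v):
  E = r_u · r_u = 2,
  F = r_u · r_v = 3,
  G = r_v · r_v = 10.
Evaluating at (u, v) = (3, 3): E = 2, F = 3, G = 10.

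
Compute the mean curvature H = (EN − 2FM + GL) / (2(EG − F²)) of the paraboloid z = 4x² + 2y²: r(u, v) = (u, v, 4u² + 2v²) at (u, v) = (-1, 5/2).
H = 178*sqrt(165)/9075

With E = 64*u^2 + 1, F = 32*u*v, G = 16*v^2 + 1, L = 8/sqrt(64*u^2 + 16*v^2 + 1), M = 0, N = 4/sqrt(64*u^2 + 16*v^2 + 1), assemble
  H = (EN − 2FM + GL) / (2(EG − F²)) = 2*(64*u^2 + 32*v^2 + 3)/(64*u^2 + 16*v^2 + 1)^(3/2).
At (u, v) = (-1, 5/2): H = 178*sqrt(165)/9075.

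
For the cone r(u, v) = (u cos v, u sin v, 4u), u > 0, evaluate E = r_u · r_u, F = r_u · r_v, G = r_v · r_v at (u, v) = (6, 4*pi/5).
E = 17;  F = 0;  G = 36

Partials: r_u = (cos(v), sin(v), 4), r_v = (-u*sin(v), u*cos(v), 0). As functions of (u, v):
  E = r_u · r_u = 17,
  F = r_u · r_v = 0,
  G = r_v · r_v = u^2.
Evaluating at (u, v) = (6, 4*pi/5): E = 17, F = 0, G = 36.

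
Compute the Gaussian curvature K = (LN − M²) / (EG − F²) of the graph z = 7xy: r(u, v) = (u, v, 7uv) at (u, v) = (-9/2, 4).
K = -784/50537881

Coefficients of the first fundamental form: E = 49*v^2 + 1, F = 49*u*v, G = 49*u^2 + 1.
Coefficients of the second fundamental form: L = 0, M = 7/sqrt(49*u^2 + 49*v^2 + 1), N = 0.
Assemble K = (LN − M²)/(EG − F²) = -49/(2401*u^4 + 4802*u^2*v^2 + 98*u^2 + 2401*v^4 + 98*v^2 + 1). At (u, v) = (-9/2, 4): K = -784/50537881.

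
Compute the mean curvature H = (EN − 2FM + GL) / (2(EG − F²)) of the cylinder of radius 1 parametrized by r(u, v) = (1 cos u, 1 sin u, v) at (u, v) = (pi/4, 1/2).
H = -1/2

With E = 1, F = 0, G = 1, L = -1, M = 0, N = 0, assemble
  H = (EN − 2FM + GL) / (2(EG − F²)) = -1/2.
At (u, v) = (pi/4, 1/2): H = -1/2.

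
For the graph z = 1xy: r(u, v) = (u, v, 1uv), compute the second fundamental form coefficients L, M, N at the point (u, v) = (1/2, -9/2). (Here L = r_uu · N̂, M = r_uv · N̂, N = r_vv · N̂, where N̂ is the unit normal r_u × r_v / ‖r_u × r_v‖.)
L = 0;  M = sqrt(86)/43;  N = 0

Compute the unit normal N̂(u, v) = (-v/sqrt(u^2 + v^2 + 1), -u/sqrt(u^2 + v^2 + 1), 1/sqrt(u^2 + v^2 + 1)), and the second partials r_uu, r_uv, r_vv. Take dot products:
  L(u, v) = r_uu · N̂ = 0,
  M(u, v) = r_uv · N̂ = 1/sqrt(u^2 + v^2 + 1),
  N(u, v) = r_vv · N̂ = 0.
Evaluating at (u, v) = (1/2, -9/2):
  L = 0, M = sqrt(86)/43, N = 0.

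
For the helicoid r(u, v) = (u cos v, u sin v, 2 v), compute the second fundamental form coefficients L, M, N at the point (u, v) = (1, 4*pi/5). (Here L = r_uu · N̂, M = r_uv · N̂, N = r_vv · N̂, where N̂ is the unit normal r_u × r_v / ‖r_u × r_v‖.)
L = 0;  M = -2*sqrt(5)/5;  N = 0

Compute the unit normal N̂(u, v) = (2*sin(v)/sqrt(u^2 + 4), -2*cos(v)/sqrt(u^2 + 4), u/sqrt(u^2 + 4)), and the second partials r_uu, r_uv, r_vv. Take dot products:
  L(u, v) = r_uu · N̂ = 0,
  M(u, v) = r_uv · N̂ = -2/sqrt(u^2 + 4),
  N(u, v) = r_vv · N̂ = 0.
Evaluating at (u, v) = (1, 4*pi/5):
  L = 0, M = -2*sqrt(5)/5, N = 0.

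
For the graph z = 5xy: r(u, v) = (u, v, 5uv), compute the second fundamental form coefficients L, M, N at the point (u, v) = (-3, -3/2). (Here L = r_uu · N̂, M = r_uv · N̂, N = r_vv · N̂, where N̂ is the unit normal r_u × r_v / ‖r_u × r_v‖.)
L = 0;  M = 10*sqrt(1129)/1129;  N = 0

Compute the unit normal N̂(u, v) = (-5*v/sqrt(25*u^2 + 25*v^2 + 1), -5*u/sqrt(25*u^2 + 25*v^2 + 1), 1/sqrt(25*u^2 + 25*v^2 + 1)), and the second partials r_uu, r_uv, r_vv. Take dot products:
  L(u, v) = r_uu · N̂ = 0,
  M(u, v) = r_uv · N̂ = 5/sqrt(25*u^2 + 25*v^2 + 1),
  N(u, v) = r_vv · N̂ = 0.
Evaluating at (u, v) = (-3, -3/2):
  L = 0, M = 10*sqrt(1129)/1129, N = 0.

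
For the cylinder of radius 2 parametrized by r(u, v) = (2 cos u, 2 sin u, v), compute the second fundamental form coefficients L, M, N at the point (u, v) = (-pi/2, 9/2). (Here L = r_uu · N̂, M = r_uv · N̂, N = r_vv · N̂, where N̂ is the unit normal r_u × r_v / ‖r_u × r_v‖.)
L = -2;  M = 0;  N = 0

Compute the unit normal N̂(u, v) = (cos(u), sin(u), 0), and the second partials r_uu, r_uv, r_vv. Take dot products:
  L(u, v) = r_uu · N̂ = -2,
  M(u, v) = r_uv · N̂ = 0,
  N(u, v) = r_vv · N̂ = 0.
Evaluating at (u, v) = (-pi/2, 9/2):
  L = -2, M = 0, N = 0.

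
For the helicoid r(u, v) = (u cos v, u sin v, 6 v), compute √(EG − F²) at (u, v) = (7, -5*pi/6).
√(EG − F²)|_{(7, -5*pi/6)} = sqrt(85)

E = 1, F = 0, G = u^2 + 36; EG − F² = u^2 + 36; √(EG − F²) = sqrt(u^2 + 36). At the given point: sqrt(85).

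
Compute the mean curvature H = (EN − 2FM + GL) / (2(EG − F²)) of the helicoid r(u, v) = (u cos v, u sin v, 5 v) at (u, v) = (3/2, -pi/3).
H = 0

With E = 1, F = 0, G = u^2 + 25, L = 0, M = -5/sqrt(u^2 + 25), N = 0, assemble
  H = (EN − 2FM + GL) / (2(EG − F²)) = 0.
At (u, v) = (3/2, -pi/3): H = 0.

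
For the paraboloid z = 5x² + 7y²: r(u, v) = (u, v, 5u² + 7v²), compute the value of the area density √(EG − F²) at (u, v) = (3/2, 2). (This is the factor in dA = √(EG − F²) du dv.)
√(EG − F²)|_{(3/2, 2)} = sqrt(1010)

E = 100*u^2 + 1, F = 140*u*v, G = 196*v^2 + 1, so EG − F² = 100*u^2 + 196*v^2 + 1. Taking the positive square root: √(EG − F²) = sqrt(100*u^2 + 196*v^2 + 1). At (u, v) = (3/2, 2): sqrt(1010).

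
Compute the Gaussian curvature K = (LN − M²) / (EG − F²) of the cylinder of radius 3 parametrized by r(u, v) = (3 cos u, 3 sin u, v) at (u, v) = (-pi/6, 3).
K = 0

Coefficients of the first fundamental form: E = 9, F = 0, G = 1.
Coefficients of the second fundamental form: L = -3, M = 0, N = 0.
Assemble K = (LN − M²)/(EG − F²) = 0. At (u, v) = (-pi/6, 3): K = 0.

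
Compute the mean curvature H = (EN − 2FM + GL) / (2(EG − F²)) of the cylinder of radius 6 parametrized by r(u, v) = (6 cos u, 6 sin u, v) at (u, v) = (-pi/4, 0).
H = -1/12

With E = 36, F = 0, G = 1, L = -6, M = 0, N = 0, assemble
  H = (EN − 2FM + GL) / (2(EG − F²)) = -1/12.
At (u, v) = (-pi/4, 0): H = -1/12.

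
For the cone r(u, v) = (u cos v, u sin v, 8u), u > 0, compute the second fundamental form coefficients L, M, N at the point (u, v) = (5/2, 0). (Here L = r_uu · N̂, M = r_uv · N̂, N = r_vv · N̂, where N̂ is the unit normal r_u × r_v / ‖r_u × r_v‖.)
L = 0;  M = 0;  N = 4*sqrt(65)/13

Compute the unit normal N̂(u, v) = (-8*sqrt(65)*u*cos(v)/(65*Abs(u)), -8*sqrt(65)*u*sin(v)/(65*Abs(u)), sqrt(65)*u/(65*Abs(u))), and the second partials r_uu, r_uv, r_vv. Take dot products:
  L(u, v) = r_uu · N̂ = 0,
  M(u, v) = r_uv · N̂ = 0,
  N(u, v) = r_vv · N̂ = 8*sqrt(65)*u^2/(65*Abs(u)).
Evaluating at (u, v) = (5/2, 0):
  L = 0, M = 0, N = 4*sqrt(65)/13.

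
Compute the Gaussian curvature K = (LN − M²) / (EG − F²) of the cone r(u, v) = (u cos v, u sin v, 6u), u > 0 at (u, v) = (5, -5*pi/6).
K = 0

Coefficients of the first fundamental form: E = 37, F = 0, G = u^2.
Coefficients of the second fundamental form: L = 0, M = 0, N = 6*sqrt(37)*u^2/(37*Abs(u)).
Assemble K = (LN − M²)/(EG − F²) = 0. At (u, v) = (5, -5*pi/6): K = 0.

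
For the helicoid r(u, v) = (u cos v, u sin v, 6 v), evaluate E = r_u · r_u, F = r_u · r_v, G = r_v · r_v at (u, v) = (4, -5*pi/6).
E = 1;  F = 0;  G = 52

Partials: r_u = (cos(v), sin(v), 0), r_v = (-u*sin(v), u*cos(v), 6). As functions of (u, v):
  E = r_u · r_u = 1,
  F = r_u · r_v = 0,
  G = r_v · r_v = u^2 + 36.
Evaluating at (u, v) = (4, -5*pi/6): E = 1, F = 0, G = 52.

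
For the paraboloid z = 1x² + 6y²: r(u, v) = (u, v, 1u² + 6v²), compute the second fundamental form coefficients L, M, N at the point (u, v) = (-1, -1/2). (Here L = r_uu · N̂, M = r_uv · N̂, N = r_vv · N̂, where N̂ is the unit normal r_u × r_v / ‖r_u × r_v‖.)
L = 2*sqrt(41)/41;  M = 0;  N = 12*sqrt(41)/41

Compute the unit normal N̂(u, v) = (-2*u/sqrt(4*u^2 + 144*v^2 + 1), -12*v/sqrt(4*u^2 + 144*v^2 + 1), 1/sqrt(4*u^2 + 144*v^2 + 1)), and the second partials r_uu, r_uv, r_vv. Take dot products:
  L(u, v) = r_uu · N̂ = 2/sqrt(4*u^2 + 144*v^2 + 1),
  M(u, v) = r_uv · N̂ = 0,
  N(u, v) = r_vv · N̂ = 12/sqrt(4*u^2 + 144*v^2 + 1).
Evaluating at (u, v) = (-1, -1/2):
  L = 2*sqrt(41)/41, M = 0, N = 12*sqrt(41)/41.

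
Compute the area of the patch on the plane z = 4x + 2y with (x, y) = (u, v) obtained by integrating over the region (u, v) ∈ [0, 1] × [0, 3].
Area = 3*sqrt(21)

Area = ∫∫ √(EG − F²) du dv with √(EG − F²) = sqrt(21). Integrating over [0, 1] × [0, 3] gives 3*sqrt(21).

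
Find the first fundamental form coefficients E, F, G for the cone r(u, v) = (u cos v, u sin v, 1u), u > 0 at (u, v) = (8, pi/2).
E = 2;  F = 0;  G = 64

Partials: r_u = (cos(v), sin(v), 1), r_v = (-u*sin(v), u*cos(v), 0). As functions of (u, v):
  E = r_u · r_u = 2,
  F = r_u · r_v = 0,
  G = r_v · r_v = u^2.
Evaluating at (u, v) = (8, pi/2): E = 2, F = 0, G = 64.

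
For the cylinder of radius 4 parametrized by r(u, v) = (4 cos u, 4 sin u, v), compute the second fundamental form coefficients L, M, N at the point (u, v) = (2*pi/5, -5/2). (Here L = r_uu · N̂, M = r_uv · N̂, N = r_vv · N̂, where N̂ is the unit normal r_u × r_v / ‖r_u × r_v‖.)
L = -4;  M = 0;  N = 0

Compute the unit normal N̂(u, v) = (cos(u), sin(u), 0), and the second partials r_uu, r_uv, r_vv. Take dot products:
  L(u, v) = r_uu · N̂ = -4,
  M(u, v) = r_uv · N̂ = 0,
  N(u, v) = r_vv · N̂ = 0.
Evaluating at (u, v) = (2*pi/5, -5/2):
  L = -4, M = 0, N = 0.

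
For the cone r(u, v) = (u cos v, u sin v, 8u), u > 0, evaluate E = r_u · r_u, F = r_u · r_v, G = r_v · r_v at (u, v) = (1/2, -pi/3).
E = 65;  F = 0;  G = 1/4

Partials: r_u = (cos(v), sin(v), 8), r_v = (-u*sin(v), u*cos(v), 0). As functions of (u, v):
  E = r_u · r_u = 65,
  F = r_u · r_v = 0,
  G = r_v · r_v = u^2.
Evaluating at (u, v) = (1/2, -pi/3): E = 65, F = 0, G = 1/4.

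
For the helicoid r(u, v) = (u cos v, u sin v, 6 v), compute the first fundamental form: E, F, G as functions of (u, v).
E = 1;  F = 0;  G = u^2 + 36

Compute partials: r_u = (cos(v), sin(v), 0), r_v = (-u*sin(v), u*cos(v), 6). Then
  E = r_u · r_u = 1,
  F = r_u · r_v = 0,
  G = r_v · r_v = u^2 + 36.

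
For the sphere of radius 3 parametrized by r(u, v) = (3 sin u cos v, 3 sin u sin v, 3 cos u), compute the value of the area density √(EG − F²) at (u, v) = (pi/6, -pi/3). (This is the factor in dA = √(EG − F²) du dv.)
√(EG − F²)|_{(pi/6, -pi/3)} = 9/2

E = 9, F = 0, G = 9*sin(u)^2, so EG − F² = 81*sin(u)^2. Taking the positive square root: √(EG − F²) = 9*Abs(sin(u)). At (u, v) = (pi/6, -pi/3): 9/2.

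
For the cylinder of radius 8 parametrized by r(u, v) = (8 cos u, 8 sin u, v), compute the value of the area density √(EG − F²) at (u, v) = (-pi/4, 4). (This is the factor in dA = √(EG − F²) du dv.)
√(EG − F²)|_{(-pi/4, 4)} = 8

E = 64, F = 0, G = 1, so EG − F² = 64. Taking the positive square root: √(EG − F²) = 8. At (u, v) = (-pi/4, 4): 8.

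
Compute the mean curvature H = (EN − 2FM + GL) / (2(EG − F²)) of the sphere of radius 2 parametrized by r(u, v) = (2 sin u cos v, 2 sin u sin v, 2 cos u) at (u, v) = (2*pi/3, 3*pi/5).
H = -1/2

With E = 4, F = 0, G = 4*sin(u)^2, L = -2*sin(u)/Abs(sin(u)), M = 0, N = -2*sin(u)^3/Abs(sin(u)), assemble
  H = (EN − 2FM + GL) / (2(EG − F²)) = -sin(u)/(2*Abs(sin(u))).
At (u, v) = (2*pi/3, 3*pi/5): H = -1/2.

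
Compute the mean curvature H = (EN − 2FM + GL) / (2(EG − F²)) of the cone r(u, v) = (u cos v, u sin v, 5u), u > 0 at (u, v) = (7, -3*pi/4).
H = 5*sqrt(26)/364

With E = 26, F = 0, G = u^2, L = 0, M = 0, N = 5*sqrt(26)*u^2/(26*Abs(u)), assemble
  H = (EN − 2FM + GL) / (2(EG − F²)) = 5*sqrt(26)/(52*Abs(u)).
At (u, v) = (7, -3*pi/4): H = 5*sqrt(26)/364.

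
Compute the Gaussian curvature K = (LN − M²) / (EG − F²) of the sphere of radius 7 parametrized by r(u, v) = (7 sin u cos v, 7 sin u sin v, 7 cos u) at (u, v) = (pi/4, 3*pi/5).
K = 1/49

Coefficients of the first fundamental form: E = 49, F = 0, G = 49*sin(u)^2.
Coefficients of the second fundamental form: L = -7*sin(u)/Abs(sin(u)), M = 0, N = -7*sin(u)^3/Abs(sin(u)).
Assemble K = (LN − M²)/(EG − F²) = 1/49. At (u, v) = (pi/4, 3*pi/5): K = 1/49.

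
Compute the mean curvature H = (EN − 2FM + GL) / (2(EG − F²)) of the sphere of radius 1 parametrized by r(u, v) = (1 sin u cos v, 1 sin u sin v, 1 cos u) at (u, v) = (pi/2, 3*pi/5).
H = -1

With E = 1, F = 0, G = sin(u)^2, L = -sin(u)/Abs(sin(u)), M = 0, N = -sin(u)^3/Abs(sin(u)), assemble
  H = (EN − 2FM + GL) / (2(EG − F²)) = -sin(u)/Abs(sin(u)).
At (u, v) = (pi/2, 3*pi/5): H = -1.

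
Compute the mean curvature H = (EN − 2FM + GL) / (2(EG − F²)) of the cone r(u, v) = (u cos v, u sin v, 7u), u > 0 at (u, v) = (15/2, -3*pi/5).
H = 7*sqrt(2)/150

With E = 50, F = 0, G = u^2, L = 0, M = 0, N = 7*sqrt(2)*u^2/(10*Abs(u)), assemble
  H = (EN − 2FM + GL) / (2(EG − F²)) = 7*sqrt(2)/(20*Abs(u)).
At (u, v) = (15/2, -3*pi/5): H = 7*sqrt(2)/150.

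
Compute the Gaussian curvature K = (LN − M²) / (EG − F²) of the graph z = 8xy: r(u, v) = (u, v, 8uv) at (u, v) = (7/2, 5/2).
K = -64/1404225

Coefficients of the first fundamental form: E = 64*v^2 + 1, F = 64*u*v, G = 64*u^2 + 1.
Coefficients of the second fundamental form: L = 0, M = 8/sqrt(64*u^2 + 64*v^2 + 1), N = 0.
Assemble K = (LN − M²)/(EG − F²) = -64/(4096*u^4 + 8192*u^2*v^2 + 128*u^2 + 4096*v^4 + 128*v^2 + 1). At (u, v) = (7/2, 5/2): K = -64/1404225.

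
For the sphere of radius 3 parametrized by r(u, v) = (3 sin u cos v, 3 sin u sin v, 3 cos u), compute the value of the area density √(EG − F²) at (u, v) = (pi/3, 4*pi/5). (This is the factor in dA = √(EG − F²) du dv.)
√(EG − F²)|_{(pi/3, 4*pi/5)} = 9*sqrt(3)/2

E = 9, F = 0, G = 9*sin(u)^2, so EG − F² = 81*sin(u)^2. Taking the positive square root: √(EG − F²) = 9*Abs(sin(u)). At (u, v) = (pi/3, 4*pi/5): 9*sqrt(3)/2.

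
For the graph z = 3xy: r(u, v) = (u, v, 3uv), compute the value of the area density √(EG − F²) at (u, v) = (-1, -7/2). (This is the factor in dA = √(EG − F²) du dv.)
√(EG − F²)|_{(-1, -7/2)} = sqrt(481)/2

E = 9*v^2 + 1, F = 9*u*v, G = 9*u^2 + 1, so EG − F² = 9*u^2 + 9*v^2 + 1. Taking the positive square root: √(EG − F²) = sqrt(9*u^2 + 9*v^2 + 1). At (u, v) = (-1, -7/2): sqrt(481)/2.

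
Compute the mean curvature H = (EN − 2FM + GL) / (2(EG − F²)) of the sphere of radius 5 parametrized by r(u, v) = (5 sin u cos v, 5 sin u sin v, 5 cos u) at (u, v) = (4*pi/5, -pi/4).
H = -1/5

With E = 25, F = 0, G = 25*sin(u)^2, L = -5*sin(u)/Abs(sin(u)), M = 0, N = -5*sin(u)^3/Abs(sin(u)), assemble
  H = (EN − 2FM + GL) / (2(EG − F²)) = -sin(u)/(5*Abs(sin(u))).
At (u, v) = (4*pi/5, -pi/4): H = -1/5.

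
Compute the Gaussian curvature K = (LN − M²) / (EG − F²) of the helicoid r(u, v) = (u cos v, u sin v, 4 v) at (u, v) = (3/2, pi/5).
K = -256/5329

Coefficients of the first fundamental form: E = 1, F = 0, G = u^2 + 16.
Coefficients of the second fundamental form: L = 0, M = -4/sqrt(u^2 + 16), N = 0.
Assemble K = (LN − M²)/(EG − F²) = -16/(u^2 + 16)^2. At (u, v) = (3/2, pi/5): K = -256/5329.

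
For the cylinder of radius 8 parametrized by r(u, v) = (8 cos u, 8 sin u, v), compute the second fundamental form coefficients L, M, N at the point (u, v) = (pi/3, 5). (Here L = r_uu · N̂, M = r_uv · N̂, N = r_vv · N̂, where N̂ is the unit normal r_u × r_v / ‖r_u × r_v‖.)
L = -8;  M = 0;  N = 0

Compute the unit normal N̂(u, v) = (cos(u), sin(u), 0), and the second partials r_uu, r_uv, r_vv. Take dot products:
  L(u, v) = r_uu · N̂ = -8,
  M(u, v) = r_uv · N̂ = 0,
  N(u, v) = r_vv · N̂ = 0.
Evaluating at (u, v) = (pi/3, 5):
  L = -8, M = 0, N = 0.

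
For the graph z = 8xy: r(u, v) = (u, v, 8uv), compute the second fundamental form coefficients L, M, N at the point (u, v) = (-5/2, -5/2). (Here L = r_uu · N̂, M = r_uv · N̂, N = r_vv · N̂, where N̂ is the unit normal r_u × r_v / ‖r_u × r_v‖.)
L = 0;  M = 8*sqrt(89)/267;  N = 0

Compute the unit normal N̂(u, v) = (-8*v/sqrt(64*u^2 + 64*v^2 + 1), -8*u/sqrt(64*u^2 + 64*v^2 + 1), 1/sqrt(64*u^2 + 64*v^2 + 1)), and the second partials r_uu, r_uv, r_vv. Take dot products:
  L(u, v) = r_uu · N̂ = 0,
  M(u, v) = r_uv · N̂ = 8/sqrt(64*u^2 + 64*v^2 + 1),
  N(u, v) = r_vv · N̂ = 0.
Evaluating at (u, v) = (-5/2, -5/2):
  L = 0, M = 8*sqrt(89)/267, N = 0.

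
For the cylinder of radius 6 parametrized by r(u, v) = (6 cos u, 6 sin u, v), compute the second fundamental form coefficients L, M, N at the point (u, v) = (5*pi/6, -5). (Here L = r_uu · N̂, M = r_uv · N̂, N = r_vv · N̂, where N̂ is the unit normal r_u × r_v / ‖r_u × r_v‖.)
L = -6;  M = 0;  N = 0

Compute the unit normal N̂(u, v) = (cos(u), sin(u), 0), and the second partials r_uu, r_uv, r_vv. Take dot products:
  L(u, v) = r_uu · N̂ = -6,
  M(u, v) = r_uv · N̂ = 0,
  N(u, v) = r_vv · N̂ = 0.
Evaluating at (u, v) = (5*pi/6, -5):
  L = -6, M = 0, N = 0.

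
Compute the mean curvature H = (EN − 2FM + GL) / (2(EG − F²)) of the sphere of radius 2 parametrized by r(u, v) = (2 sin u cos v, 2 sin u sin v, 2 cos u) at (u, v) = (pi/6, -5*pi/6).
H = -1/2

With E = 4, F = 0, G = 4*sin(u)^2, L = -2*sin(u)/Abs(sin(u)), M = 0, N = -2*sin(u)^3/Abs(sin(u)), assemble
  H = (EN − 2FM + GL) / (2(EG − F²)) = -sin(u)/(2*Abs(sin(u))).
At (u, v) = (pi/6, -5*pi/6): H = -1/2.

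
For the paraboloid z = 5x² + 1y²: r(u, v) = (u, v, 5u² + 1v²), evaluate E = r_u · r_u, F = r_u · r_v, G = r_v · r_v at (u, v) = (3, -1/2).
E = 901;  F = -30;  G = 2

Partials: r_u = (1, 0, 10*u), r_v = (0, 1, 2*v). As functions of (u, v):
  E = r_u · r_u = 100*u^2 + 1,
  F = r_u · r_v = 20*u*v,
  G = r_v · r_v = 4*v^2 + 1.
Evaluating at (u, v) = (3, -1/2): E = 901, F = -30, G = 2.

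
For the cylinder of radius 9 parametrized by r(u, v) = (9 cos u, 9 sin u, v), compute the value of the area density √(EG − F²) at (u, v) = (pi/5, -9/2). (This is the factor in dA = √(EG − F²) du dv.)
√(EG − F²)|_{(pi/5, -9/2)} = 9

E = 81, F = 0, G = 1, so EG − F² = 81. Taking the positive square root: √(EG − F²) = 9. At (u, v) = (pi/5, -9/2): 9.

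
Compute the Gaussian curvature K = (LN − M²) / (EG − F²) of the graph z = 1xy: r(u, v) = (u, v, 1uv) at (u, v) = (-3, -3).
K = -1/361

Coefficients of the first fundamental form: E = v^2 + 1, F = u*v, G = u^2 + 1.
Coefficients of the second fundamental form: L = 0, M = 1/sqrt(u^2 + v^2 + 1), N = 0.
Assemble K = (LN − M²)/(EG − F²) = 1/((u^2*v^2 - (u^2 + 1)*(v^2 + 1))*(u^2 + v^2 + 1)). At (u, v) = (-3, -3): K = -1/361.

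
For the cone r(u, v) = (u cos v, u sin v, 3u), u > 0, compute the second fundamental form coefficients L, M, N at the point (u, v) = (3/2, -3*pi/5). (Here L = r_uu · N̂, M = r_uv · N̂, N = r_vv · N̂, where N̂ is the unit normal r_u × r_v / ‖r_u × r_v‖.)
L = 0;  M = 0;  N = 9*sqrt(10)/20

Compute the unit normal N̂(u, v) = (-3*sqrt(10)*u*cos(v)/(10*Abs(u)), -3*sqrt(10)*u*sin(v)/(10*Abs(u)), sqrt(10)*u/(10*Abs(u))), and the second partials r_uu, r_uv, r_vv. Take dot products:
  L(u, v) = r_uu · N̂ = 0,
  M(u, v) = r_uv · N̂ = 0,
  N(u, v) = r_vv · N̂ = 3*sqrt(10)*u^2/(10*Abs(u)).
Evaluating at (u, v) = (3/2, -3*pi/5):
  L = 0, M = 0, N = 9*sqrt(10)/20.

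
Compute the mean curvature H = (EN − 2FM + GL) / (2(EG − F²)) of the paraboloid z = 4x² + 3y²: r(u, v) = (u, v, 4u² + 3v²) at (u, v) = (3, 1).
H = 1879*sqrt(613)/375769

With E = 64*u^2 + 1, F = 48*u*v, G = 36*v^2 + 1, L = 8/sqrt(64*u^2 + 36*v^2 + 1), M = 0, N = 6/sqrt(64*u^2 + 36*v^2 + 1), assemble
  H = (EN − 2FM + GL) / (2(EG − F²)) = (192*u^2 + 144*v^2 + 7)/(64*u^2 + 36*v^2 + 1)^(3/2).
At (u, v) = (3, 1): H = 1879*sqrt(613)/375769.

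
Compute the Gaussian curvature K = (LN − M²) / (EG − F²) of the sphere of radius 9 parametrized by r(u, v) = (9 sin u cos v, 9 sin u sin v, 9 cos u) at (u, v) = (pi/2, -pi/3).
K = 1/81

Coefficients of the first fundamental form: E = 81, F = 0, G = 81*sin(u)^2.
Coefficients of the second fundamental form: L = -9*sin(u)/Abs(sin(u)), M = 0, N = -9*sin(u)^3/Abs(sin(u)).
Assemble K = (LN − M²)/(EG − F²) = 1/81. At (u, v) = (pi/2, -pi/3): K = 1/81.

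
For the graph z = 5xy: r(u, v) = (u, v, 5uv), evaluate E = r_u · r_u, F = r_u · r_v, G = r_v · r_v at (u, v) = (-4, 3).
E = 226;  F = -300;  G = 401

Partials: r_u = (1, 0, 5*v), r_v = (0, 1, 5*u). As functions of (u, v):
  E = r_u · r_u = 25*v^2 + 1,
  F = r_u · r_v = 25*u*v,
  G = r_v · r_v = 25*u^2 + 1.
Evaluating at (u, v) = (-4, 3): E = 226, F = -300, G = 401.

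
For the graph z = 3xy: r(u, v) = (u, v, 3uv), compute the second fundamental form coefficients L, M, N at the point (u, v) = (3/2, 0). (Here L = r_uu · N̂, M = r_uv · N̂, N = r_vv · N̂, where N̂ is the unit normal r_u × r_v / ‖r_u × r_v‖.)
L = 0;  M = 6*sqrt(85)/85;  N = 0

Compute the unit normal N̂(u, v) = (-3*v/sqrt(9*u^2 + 9*v^2 + 1), -3*u/sqrt(9*u^2 + 9*v^2 + 1), 1/sqrt(9*u^2 + 9*v^2 + 1)), and the second partials r_uu, r_uv, r_vv. Take dot products:
  L(u, v) = r_uu · N̂ = 0,
  M(u, v) = r_uv · N̂ = 3/sqrt(9*u^2 + 9*v^2 + 1),
  N(u, v) = r_vv · N̂ = 0.
Evaluating at (u, v) = (3/2, 0):
  L = 0, M = 6*sqrt(85)/85, N = 0.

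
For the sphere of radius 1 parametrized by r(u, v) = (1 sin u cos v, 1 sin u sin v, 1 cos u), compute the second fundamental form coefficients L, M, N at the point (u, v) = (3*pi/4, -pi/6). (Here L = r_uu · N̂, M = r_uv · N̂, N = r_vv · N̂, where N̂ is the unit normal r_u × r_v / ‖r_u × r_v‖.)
L = -1;  M = 0;  N = -1/2

Compute the unit normal N̂(u, v) = (sin(u)^2*cos(v)/Abs(sin(u)), sin(u)^2*sin(v)/Abs(sin(u)), sin(2*u)/(2*Abs(sin(u)))), and the second partials r_uu, r_uv, r_vv. Take dot products:
  L(u, v) = r_uu · N̂ = -sin(u)/Abs(sin(u)),
  M(u, v) = r_uv · N̂ = 0,
  N(u, v) = r_vv · N̂ = -sin(u)^3/Abs(sin(u)).
Evaluating at (u, v) = (3*pi/4, -pi/6):
  L = -1, M = 0, N = -1/2.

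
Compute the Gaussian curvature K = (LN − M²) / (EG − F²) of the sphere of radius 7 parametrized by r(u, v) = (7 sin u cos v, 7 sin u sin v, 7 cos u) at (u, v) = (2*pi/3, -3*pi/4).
K = 1/49

Coefficients of the first fundamental form: E = 49, F = 0, G = 49*sin(u)^2.
Coefficients of the second fundamental form: L = -7*sin(u)/Abs(sin(u)), M = 0, N = -7*sin(u)^3/Abs(sin(u)).
Assemble K = (LN − M²)/(EG − F²) = 1/49. At (u, v) = (2*pi/3, -3*pi/4): K = 1/49.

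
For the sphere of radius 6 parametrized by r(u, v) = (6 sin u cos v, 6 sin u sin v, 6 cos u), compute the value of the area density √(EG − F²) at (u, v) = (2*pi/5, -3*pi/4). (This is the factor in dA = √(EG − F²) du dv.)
√(EG − F²)|_{(2*pi/5, -3*pi/4)} = 9*sqrt(2*sqrt(5) + 10)

E = 36, F = 0, G = 36*sin(u)^2, so EG − F² = 1296*sin(u)^2. Taking the positive square root: √(EG − F²) = 36*Abs(sin(u)). At (u, v) = (2*pi/5, -3*pi/4): 9*sqrt(2*sqrt(5) + 10).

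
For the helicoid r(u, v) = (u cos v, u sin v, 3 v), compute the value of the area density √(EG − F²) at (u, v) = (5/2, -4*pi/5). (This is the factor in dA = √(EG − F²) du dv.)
√(EG − F²)|_{(5/2, -4*pi/5)} = sqrt(61)/2

E = 1, F = 0, G = u^2 + 9, so EG − F² = u^2 + 9. Taking the positive square root: √(EG − F²) = sqrt(u^2 + 9). At (u, v) = (5/2, -4*pi/5): sqrt(61)/2.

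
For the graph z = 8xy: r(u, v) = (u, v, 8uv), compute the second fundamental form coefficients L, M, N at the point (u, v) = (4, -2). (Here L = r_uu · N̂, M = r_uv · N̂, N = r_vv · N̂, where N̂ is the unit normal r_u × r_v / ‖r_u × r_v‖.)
L = 0;  M = 8*sqrt(1281)/1281;  N = 0

Compute the unit normal N̂(u, v) = (-8*v/sqrt(64*u^2 + 64*v^2 + 1), -8*u/sqrt(64*u^2 + 64*v^2 + 1), 1/sqrt(64*u^2 + 64*v^2 + 1)), and the second partials r_uu, r_uv, r_vv. Take dot products:
  L(u, v) = r_uu · N̂ = 0,
  M(u, v) = r_uv · N̂ = 8/sqrt(64*u^2 + 64*v^2 + 1),
  N(u, v) = r_vv · N̂ = 0.
Evaluating at (u, v) = (4, -2):
  L = 0, M = 8*sqrt(1281)/1281, N = 0.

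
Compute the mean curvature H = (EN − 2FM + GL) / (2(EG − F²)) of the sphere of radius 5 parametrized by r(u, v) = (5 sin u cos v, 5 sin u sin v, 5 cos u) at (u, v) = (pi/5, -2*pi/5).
H = -1/5

With E = 25, F = 0, G = 25*sin(u)^2, L = -5*sin(u)/Abs(sin(u)), M = 0, N = -5*sin(u)^3/Abs(sin(u)), assemble
  H = (EN − 2FM + GL) / (2(EG − F²)) = -sin(u)/(5*Abs(sin(u))).
At (u, v) = (pi/5, -2*pi/5): H = -1/5.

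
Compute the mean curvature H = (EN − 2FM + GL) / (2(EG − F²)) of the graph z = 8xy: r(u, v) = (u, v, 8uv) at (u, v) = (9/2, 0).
H = 0

With E = 64*v^2 + 1, F = 64*u*v, G = 64*u^2 + 1, L = 0, M = 8/sqrt(64*u^2 + 64*v^2 + 1), N = 0, assemble
  H = (EN − 2FM + GL) / (2(EG − F²)) = -512*u*v/(64*u^2 + 64*v^2 + 1)^(3/2).
At (u, v) = (9/2, 0): H = 0.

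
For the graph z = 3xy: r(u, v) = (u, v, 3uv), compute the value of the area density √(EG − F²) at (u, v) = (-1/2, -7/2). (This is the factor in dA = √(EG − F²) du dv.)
√(EG − F²)|_{(-1/2, -7/2)} = sqrt(454)/2

E = 9*v^2 + 1, F = 9*u*v, G = 9*u^2 + 1, so EG − F² = 9*u^2 + 9*v^2 + 1. Taking the positive square root: √(EG − F²) = sqrt(9*u^2 + 9*v^2 + 1). At (u, v) = (-1/2, -7/2): sqrt(454)/2.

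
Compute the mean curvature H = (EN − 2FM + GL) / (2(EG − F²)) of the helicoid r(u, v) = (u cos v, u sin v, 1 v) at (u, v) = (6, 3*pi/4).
H = 0

With E = 1, F = 0, G = u^2 + 1, L = 0, M = -1/sqrt(u^2 + 1), N = 0, assemble
  H = (EN − 2FM + GL) / (2(EG − F²)) = 0.
At (u, v) = (6, 3*pi/4): H = 0.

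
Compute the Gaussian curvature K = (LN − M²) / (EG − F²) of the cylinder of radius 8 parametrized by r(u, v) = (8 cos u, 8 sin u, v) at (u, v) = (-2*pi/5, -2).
K = 0

Coefficients of the first fundamental form: E = 64, F = 0, G = 1.
Coefficients of the second fundamental form: L = -8, M = 0, N = 0.
Assemble K = (LN − M²)/(EG − F²) = 0. At (u, v) = (-2*pi/5, -2): K = 0.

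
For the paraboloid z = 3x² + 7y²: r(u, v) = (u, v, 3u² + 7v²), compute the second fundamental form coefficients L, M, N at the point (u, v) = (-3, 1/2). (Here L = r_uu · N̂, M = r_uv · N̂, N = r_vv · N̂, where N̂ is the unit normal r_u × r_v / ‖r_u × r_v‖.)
L = 3*sqrt(374)/187;  M = 0;  N = 7*sqrt(374)/187

Compute the unit normal N̂(u, v) = (-6*u/sqrt(36*u^2 + 196*v^2 + 1), -14*v/sqrt(36*u^2 + 196*v^2 + 1), 1/sqrt(36*u^2 + 196*v^2 + 1)), and the second partials r_uu, r_uv, r_vv. Take dot products:
  L(u, v) = r_uu · N̂ = 6/sqrt(36*u^2 + 196*v^2 + 1),
  M(u, v) = r_uv · N̂ = 0,
  N(u, v) = r_vv · N̂ = 14/sqrt(36*u^2 + 196*v^2 + 1).
Evaluating at (u, v) = (-3, 1/2):
  L = 3*sqrt(374)/187, M = 0, N = 7*sqrt(374)/187.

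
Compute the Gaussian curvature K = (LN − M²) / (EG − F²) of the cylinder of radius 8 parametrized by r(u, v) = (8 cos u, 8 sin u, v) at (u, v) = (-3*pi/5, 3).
K = 0

Coefficients of the first fundamental form: E = 64, F = 0, G = 1.
Coefficients of the second fundamental form: L = -8, M = 0, N = 0.
Assemble K = (LN − M²)/(EG − F²) = 0. At (u, v) = (-3*pi/5, 3): K = 0.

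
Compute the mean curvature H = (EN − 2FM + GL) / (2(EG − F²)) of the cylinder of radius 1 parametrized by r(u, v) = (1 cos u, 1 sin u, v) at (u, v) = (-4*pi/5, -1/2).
H = -1/2

With E = 1, F = 0, G = 1, L = -1, M = 0, N = 0, assemble
  H = (EN − 2FM + GL) / (2(EG − F²)) = -1/2.
At (u, v) = (-4*pi/5, -1/2): H = -1/2.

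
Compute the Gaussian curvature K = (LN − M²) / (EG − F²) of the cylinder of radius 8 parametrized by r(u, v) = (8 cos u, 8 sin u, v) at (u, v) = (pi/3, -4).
K = 0

Coefficients of the first fundamental form: E = 64, F = 0, G = 1.
Coefficients of the second fundamental form: L = -8, M = 0, N = 0.
Assemble K = (LN − M²)/(EG − F²) = 0. At (u, v) = (pi/3, -4): K = 0.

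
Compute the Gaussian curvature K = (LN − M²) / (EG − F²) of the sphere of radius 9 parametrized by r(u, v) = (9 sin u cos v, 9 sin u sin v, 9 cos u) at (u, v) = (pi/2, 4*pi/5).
K = 1/81

Coefficients of the first fundamental form: E = 81, F = 0, G = 81*sin(u)^2.
Coefficients of the second fundamental form: L = -9*sin(u)/Abs(sin(u)), M = 0, N = -9*sin(u)^3/Abs(sin(u)).
Assemble K = (LN − M²)/(EG − F²) = 1/81. At (u, v) = (pi/2, 4*pi/5): K = 1/81.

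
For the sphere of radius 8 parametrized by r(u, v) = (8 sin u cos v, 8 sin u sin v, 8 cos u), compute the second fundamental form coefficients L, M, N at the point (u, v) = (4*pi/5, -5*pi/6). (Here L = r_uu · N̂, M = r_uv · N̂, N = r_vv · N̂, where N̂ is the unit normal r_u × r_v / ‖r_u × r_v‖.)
L = -8;  M = 0;  N = -5 + sqrt(5)

Compute the unit normal N̂(u, v) = (sin(u)^2*cos(v)/Abs(sin(u)), sin(u)^2*sin(v)/Abs(sin(u)), sin(2*u)/(2*Abs(sin(u)))), and the second partials r_uu, r_uv, r_vv. Take dot products:
  L(u, v) = r_uu · N̂ = -8*sin(u)/Abs(sin(u)),
  M(u, v) = r_uv · N̂ = 0,
  N(u, v) = r_vv · N̂ = -8*sin(u)^3/Abs(sin(u)).
Evaluating at (u, v) = (4*pi/5, -5*pi/6):
  L = -8, M = 0, N = -5 + sqrt(5).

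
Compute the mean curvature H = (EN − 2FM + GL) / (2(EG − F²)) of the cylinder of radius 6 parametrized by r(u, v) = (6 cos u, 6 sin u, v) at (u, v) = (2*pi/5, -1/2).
H = -1/12

With E = 36, F = 0, G = 1, L = -6, M = 0, N = 0, assemble
  H = (EN − 2FM + GL) / (2(EG − F²)) = -1/12.
At (u, v) = (2*pi/5, -1/2): H = -1/12.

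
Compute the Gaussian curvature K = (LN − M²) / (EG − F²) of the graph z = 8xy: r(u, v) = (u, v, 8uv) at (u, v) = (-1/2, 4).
K = -64/1083681

Coefficients of the first fundamental form: E = 64*v^2 + 1, F = 64*u*v, G = 64*u^2 + 1.
Coefficients of the second fundamental form: L = 0, M = 8/sqrt(64*u^2 + 64*v^2 + 1), N = 0.
Assemble K = (LN − M²)/(EG − F²) = -64/(4096*u^4 + 8192*u^2*v^2 + 128*u^2 + 4096*v^4 + 128*v^2 + 1). At (u, v) = (-1/2, 4): K = -64/1083681.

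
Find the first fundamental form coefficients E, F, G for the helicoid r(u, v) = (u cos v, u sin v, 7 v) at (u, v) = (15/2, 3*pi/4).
E = 1;  F = 0;  G = 421/4

Partials: r_u = (cos(v), sin(v), 0), r_v = (-u*sin(v), u*cos(v), 7). As functions of (u, v):
  E = r_u · r_u = 1,
  F = r_u · r_v = 0,
  G = r_v · r_v = u^2 + 49.
Evaluating at (u, v) = (15/2, 3*pi/4): E = 1, F = 0, G = 421/4.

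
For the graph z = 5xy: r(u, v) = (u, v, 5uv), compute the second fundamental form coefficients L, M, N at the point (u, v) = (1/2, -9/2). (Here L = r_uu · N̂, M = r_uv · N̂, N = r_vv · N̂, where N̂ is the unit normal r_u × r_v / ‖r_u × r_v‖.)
L = 0;  M = 5*sqrt(2054)/1027;  N = 0

Compute the unit normal N̂(u, v) = (-5*v/sqrt(25*u^2 + 25*v^2 + 1), -5*u/sqrt(25*u^2 + 25*v^2 + 1), 1/sqrt(25*u^2 + 25*v^2 + 1)), and the second partials r_uu, r_uv, r_vv. Take dot products:
  L(u, v) = r_uu · N̂ = 0,
  M(u, v) = r_uv · N̂ = 5/sqrt(25*u^2 + 25*v^2 + 1),
  N(u, v) = r_vv · N̂ = 0.
Evaluating at (u, v) = (1/2, -9/2):
  L = 0, M = 5*sqrt(2054)/1027, N = 0.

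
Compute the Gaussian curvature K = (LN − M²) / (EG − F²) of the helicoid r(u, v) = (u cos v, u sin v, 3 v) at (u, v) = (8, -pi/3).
K = -9/5329

Coefficients of the first fundamental form: E = 1, F = 0, G = u^2 + 9.
Coefficients of the second fundamental form: L = 0, M = -3/sqrt(u^2 + 9), N = 0.
Assemble K = (LN − M²)/(EG − F²) = -9/(u^2 + 9)^2. At (u, v) = (8, -pi/3): K = -9/5329.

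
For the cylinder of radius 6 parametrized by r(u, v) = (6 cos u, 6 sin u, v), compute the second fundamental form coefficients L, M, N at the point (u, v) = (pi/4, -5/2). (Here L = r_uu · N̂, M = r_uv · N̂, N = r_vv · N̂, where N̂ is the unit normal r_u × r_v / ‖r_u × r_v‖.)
L = -6;  M = 0;  N = 0

Compute the unit normal N̂(u, v) = (cos(u), sin(u), 0), and the second partials r_uu, r_uv, r_vv. Take dot products:
  L(u, v) = r_uu · N̂ = -6,
  M(u, v) = r_uv · N̂ = 0,
  N(u, v) = r_vv · N̂ = 0.
Evaluating at (u, v) = (pi/4, -5/2):
  L = -6, M = 0, N = 0.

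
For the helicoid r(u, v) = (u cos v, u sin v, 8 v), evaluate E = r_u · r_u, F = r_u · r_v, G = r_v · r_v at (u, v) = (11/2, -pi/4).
E = 1;  F = 0;  G = 377/4

Partials: r_u = (cos(v), sin(v), 0), r_v = (-u*sin(v), u*cos(v), 8). As functions of (u, v):
  E = r_u · r_u = 1,
  F = r_u · r_v = 0,
  G = r_v · r_v = u^2 + 64.
Evaluating at (u, v) = (11/2, -pi/4): E = 1, F = 0, G = 377/4.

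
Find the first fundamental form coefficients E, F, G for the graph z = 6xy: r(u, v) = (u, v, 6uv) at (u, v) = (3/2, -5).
E = 901;  F = -270;  G = 82

Partials: r_u = (1, 0, 6*v), r_v = (0, 1, 6*u). As functions of (u, v):
  E = r_u · r_u = 36*v^2 + 1,
  F = r_u · r_v = 36*u*v,
  G = r_v · r_v = 36*u^2 + 1.
Evaluating at (u, v) = (3/2, -5): E = 901, F = -270, G = 82.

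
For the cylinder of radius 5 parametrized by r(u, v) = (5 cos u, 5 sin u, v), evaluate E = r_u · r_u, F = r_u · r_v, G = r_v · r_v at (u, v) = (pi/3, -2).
E = 25;  F = 0;  G = 1

Partials: r_u = (-5*sin(u), 5*cos(u), 0), r_v = (0, 0, 1). As functions of (u, v):
  E = r_u · r_u = 25,
  F = r_u · r_v = 0,
  G = r_v · r_v = 1.
Evaluating at (u, v) = (pi/3, -2): E = 25, F = 0, G = 1.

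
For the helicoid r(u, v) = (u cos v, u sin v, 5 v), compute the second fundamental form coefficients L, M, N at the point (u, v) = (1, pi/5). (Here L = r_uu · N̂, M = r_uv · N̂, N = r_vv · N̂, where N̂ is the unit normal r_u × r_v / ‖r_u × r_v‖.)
L = 0;  M = -5*sqrt(26)/26;  N = 0

Compute the unit normal N̂(u, v) = (5*sin(v)/sqrt(u^2 + 25), -5*cos(v)/sqrt(u^2 + 25), u/sqrt(u^2 + 25)), and the second partials r_uu, r_uv, r_vv. Take dot products:
  L(u, v) = r_uu · N̂ = 0,
  M(u, v) = r_uv · N̂ = -5/sqrt(u^2 + 25),
  N(u, v) = r_vv · N̂ = 0.
Evaluating at (u, v) = (1, pi/5):
  L = 0, M = -5*sqrt(26)/26, N = 0.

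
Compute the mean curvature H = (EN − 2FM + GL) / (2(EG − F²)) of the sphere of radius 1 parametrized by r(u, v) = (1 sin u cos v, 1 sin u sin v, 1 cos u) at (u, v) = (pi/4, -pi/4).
H = -1

With E = 1, F = 0, G = sin(u)^2, L = -sin(u)/Abs(sin(u)), M = 0, N = -sin(u)^3/Abs(sin(u)), assemble
  H = (EN − 2FM + GL) / (2(EG − F²)) = -sin(u)/Abs(sin(u)).
At (u, v) = (pi/4, -pi/4): H = -1.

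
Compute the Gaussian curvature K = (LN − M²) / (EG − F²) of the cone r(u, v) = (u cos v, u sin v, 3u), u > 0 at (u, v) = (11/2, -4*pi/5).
K = 0

Coefficients of the first fundamental form: E = 10, F = 0, G = u^2.
Coefficients of the second fundamental form: L = 0, M = 0, N = 3*sqrt(10)*u^2/(10*Abs(u)).
Assemble K = (LN − M²)/(EG − F²) = 0. At (u, v) = (11/2, -4*pi/5): K = 0.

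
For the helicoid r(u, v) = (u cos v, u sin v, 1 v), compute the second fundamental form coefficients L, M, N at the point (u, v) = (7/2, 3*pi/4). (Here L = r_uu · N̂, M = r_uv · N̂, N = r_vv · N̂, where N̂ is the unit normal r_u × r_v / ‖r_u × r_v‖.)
L = 0;  M = -2*sqrt(53)/53;  N = 0

Compute the unit normal N̂(u, v) = (sin(v)/sqrt(u^2 + 1), -cos(v)/sqrt(u^2 + 1), u/sqrt(u^2 + 1)), and the second partials r_uu, r_uv, r_vv. Take dot products:
  L(u, v) = r_uu · N̂ = 0,
  M(u, v) = r_uv · N̂ = -1/sqrt(u^2 + 1),
  N(u, v) = r_vv · N̂ = 0.
Evaluating at (u, v) = (7/2, 3*pi/4):
  L = 0, M = -2*sqrt(53)/53, N = 0.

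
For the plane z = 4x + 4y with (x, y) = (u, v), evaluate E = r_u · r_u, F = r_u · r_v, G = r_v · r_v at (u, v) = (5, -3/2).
E = 17;  F = 16;  G = 17

Partials: r_u = (1, 0, 4), r_v = (0, 1, 4). As functions of (u, v):
  E = r_u · r_u = 17,
  F = r_u · r_v = 16,
  G = r_v · r_v = 17.
Evaluating at (u, v) = (5, -3/2): E = 17, F = 16, G = 17.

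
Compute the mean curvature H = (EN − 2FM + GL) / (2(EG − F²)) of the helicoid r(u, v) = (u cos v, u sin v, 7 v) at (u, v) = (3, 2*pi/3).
H = 0

With E = 1, F = 0, G = u^2 + 49, L = 0, M = -7/sqrt(u^2 + 49), N = 0, assemble
  H = (EN − 2FM + GL) / (2(EG − F²)) = 0.
At (u, v) = (3, 2*pi/3): H = 0.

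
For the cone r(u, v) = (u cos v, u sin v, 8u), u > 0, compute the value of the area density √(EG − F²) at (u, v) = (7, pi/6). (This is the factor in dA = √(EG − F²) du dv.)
√(EG − F²)|_{(7, pi/6)} = 7*sqrt(65)

E = 65, F = 0, G = u^2, so EG − F² = 65*u^2. Taking the positive square root: √(EG − F²) = sqrt(65)*Abs(u). At (u, v) = (7, pi/6): 7*sqrt(65).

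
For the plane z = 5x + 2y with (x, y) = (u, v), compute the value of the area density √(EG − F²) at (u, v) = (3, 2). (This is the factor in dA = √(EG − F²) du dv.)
√(EG − F²)|_{(3, 2)} = sqrt(30)

E = 26, F = 10, G = 5, so EG − F² = 30. Taking the positive square root: √(EG − F²) = sqrt(30). At (u, v) = (3, 2): sqrt(30).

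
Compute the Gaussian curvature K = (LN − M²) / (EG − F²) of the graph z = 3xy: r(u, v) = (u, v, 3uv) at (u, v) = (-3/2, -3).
K = -144/167281

Coefficients of the first fundamental form: E = 9*v^2 + 1, F = 9*u*v, G = 9*u^2 + 1.
Coefficients of the second fundamental form: L = 0, M = 3/sqrt(9*u^2 + 9*v^2 + 1), N = 0.
Assemble K = (LN − M²)/(EG − F²) = -9/(81*u^4 + 162*u^2*v^2 + 18*u^2 + 81*v^4 + 18*v^2 + 1). At (u, v) = (-3/2, -3): K = -144/167281.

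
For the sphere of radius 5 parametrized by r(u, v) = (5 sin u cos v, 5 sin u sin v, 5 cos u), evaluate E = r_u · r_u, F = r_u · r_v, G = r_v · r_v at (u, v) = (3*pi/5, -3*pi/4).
E = 25;  F = 0;  G = 25*sqrt(5)/8 + 125/8

Partials: r_u = (5*cos(u)*cos(v), 5*sin(v)*cos(u), -5*sin(u)), r_v = (-5*sin(u)*sin(v), 5*sin(u)*cos(v), 0). As functions of (u, v):
  E = r_u · r_u = 25,
  F = r_u · r_v = 0,
  G = r_v · r_v = 25*sin(u)^2.
Evaluating at (u, v) = (3*pi/5, -3*pi/4): E = 25, F = 0, G = 25*sqrt(5)/8 + 125/8.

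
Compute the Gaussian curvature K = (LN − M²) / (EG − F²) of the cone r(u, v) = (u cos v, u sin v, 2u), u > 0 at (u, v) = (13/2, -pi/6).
K = 0

Coefficients of the first fundamental form: E = 5, F = 0, G = u^2.
Coefficients of the second fundamental form: L = 0, M = 0, N = 2*sqrt(5)*u^2/(5*Abs(u)).
Assemble K = (LN − M²)/(EG − F²) = 0. At (u, v) = (13/2, -pi/6): K = 0.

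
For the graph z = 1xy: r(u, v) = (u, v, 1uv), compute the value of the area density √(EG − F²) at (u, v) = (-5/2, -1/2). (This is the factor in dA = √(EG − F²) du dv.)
√(EG − F²)|_{(-5/2, -1/2)} = sqrt(30)/2

E = v^2 + 1, F = u*v, G = u^2 + 1, so EG − F² = u^2 + v^2 + 1. Taking the positive square root: √(EG − F²) = sqrt(u^2 + v^2 + 1). At (u, v) = (-5/2, -1/2): sqrt(30)/2.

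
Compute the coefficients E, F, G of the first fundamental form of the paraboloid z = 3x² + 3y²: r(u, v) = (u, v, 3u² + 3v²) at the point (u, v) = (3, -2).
E = 325;  F = -216;  G = 145

Partials: r_u = (1, 0, 6*u), r_v = (0, 1, 6*v). As functions of (u, v):
  E = r_u · r_u = 36*u^2 + 1,
  F = r_u · r_v = 36*u*v,
  G = r_v · r_v = 36*v^2 + 1.
Evaluating at (u, v) = (3, -2): E = 325, F = -216, G = 145.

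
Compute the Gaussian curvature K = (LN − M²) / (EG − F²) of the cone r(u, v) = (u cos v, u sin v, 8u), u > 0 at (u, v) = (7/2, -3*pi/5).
K = 0

Coefficients of the first fundamental form: E = 65, F = 0, G = u^2.
Coefficients of the second fundamental form: L = 0, M = 0, N = 8*sqrt(65)*u^2/(65*Abs(u)).
Assemble K = (LN − M²)/(EG − F²) = 0. At (u, v) = (7/2, -3*pi/5): K = 0.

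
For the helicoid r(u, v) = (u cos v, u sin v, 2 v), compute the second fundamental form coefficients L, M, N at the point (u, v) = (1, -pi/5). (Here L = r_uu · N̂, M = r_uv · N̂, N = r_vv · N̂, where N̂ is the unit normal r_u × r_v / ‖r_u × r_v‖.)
L = 0;  M = -2*sqrt(5)/5;  N = 0

Compute the unit normal N̂(u, v) = (2*sin(v)/sqrt(u^2 + 4), -2*cos(v)/sqrt(u^2 + 4), u/sqrt(u^2 + 4)), and the second partials r_uu, r_uv, r_vv. Take dot products:
  L(u, v) = r_uu · N̂ = 0,
  M(u, v) = r_uv · N̂ = -2/sqrt(u^2 + 4),
  N(u, v) = r_vv · N̂ = 0.
Evaluating at (u, v) = (1, -pi/5):
  L = 0, M = -2*sqrt(5)/5, N = 0.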